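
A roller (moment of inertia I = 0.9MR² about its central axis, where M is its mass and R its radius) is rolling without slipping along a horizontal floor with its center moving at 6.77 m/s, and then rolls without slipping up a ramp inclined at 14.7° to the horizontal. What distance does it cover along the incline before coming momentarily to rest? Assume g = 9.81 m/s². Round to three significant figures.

With I = 0.9MR², the ratio k = I/(MR²) is 0.9.
The rolling condition ω = v/R makes the rotational term ½I(v/R)² = ½kMv², so KE_total = ½(1+k)Mv² = (19/20)Mv².
Setting this equal to Mgh gives the vertical rise h = (1+k)v₀²/(2g) = 1.9×6.77²/(2×9.81) = 4.438 m.
Along the incline, d = h/sinθ = 4.438/sin14.7° ≈ 17.5 m.

d ≈ 17.5 m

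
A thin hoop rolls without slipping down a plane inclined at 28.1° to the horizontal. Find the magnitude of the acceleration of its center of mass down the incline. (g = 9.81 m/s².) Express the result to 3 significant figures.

For this body I = MR², i.e. k = I/(MR²) = 1.
Newton's second law down the slope: Mg sinθ − f = Ma. The torque equation fR = Iα (with α = a/R) gives f = kMa.
Eliminating f: Mg sinθ = (1+k)Ma, so a = g sinθ/(1+k) = 9.81 × sin28.1° / 2 ≈ 2.31 m/s².

a ≈ 2.31 m/s²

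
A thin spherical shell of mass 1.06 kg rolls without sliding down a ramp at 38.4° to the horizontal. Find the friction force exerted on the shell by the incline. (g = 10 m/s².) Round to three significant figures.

f ≈ 2.63 N

Here I = (2/3)MR², so the shape factor k = I/(MR²) = 2/3.
Newton's second law down the slope: Mg sinθ − f = Ma. The torque equation fR = Iα (with α = a/R) gives f = kMa.
Combining, a = g sinθ/(1+k) and f = kMa = kMg sinθ/(1+k).
f = (2/3) × 1.06 × 10 × sin38.4° / 1.667 ≈ 2.63 N.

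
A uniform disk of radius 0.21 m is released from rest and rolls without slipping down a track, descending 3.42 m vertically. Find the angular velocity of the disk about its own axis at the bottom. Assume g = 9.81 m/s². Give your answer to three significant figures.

ω ≈ 31.8 rad/s

Here I = (1/2)MR², so the shape factor k = I/(MR²) = 0.5.
Pure rolling means v = ωR; then KE = ½Mv² + ½I(v/R)² = ½(1+k)Mv² = (3/4)Mv².
Energy conservation Mgh = ½(1+k)Mv² gives v = √(2gh/(1+k)) = √(2 × 9.81 × 3.42 / 1.5) = 6.688 m/s.
Then ω = v/R = 6.688 / 0.21 ≈ 31.8 rad/s.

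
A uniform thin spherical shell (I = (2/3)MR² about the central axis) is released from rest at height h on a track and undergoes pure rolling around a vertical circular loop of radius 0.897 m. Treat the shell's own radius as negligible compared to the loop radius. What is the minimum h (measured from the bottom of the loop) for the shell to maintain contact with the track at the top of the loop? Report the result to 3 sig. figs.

h_min ≈ 2.54 m

Here I = (2/3)MR², so the shape factor k = I/(MR²) = 2/3.
At the top of the loop, the minimum-contact condition is Mg = Mv_top²/r, so v_top² = gr.
With ω = v/R, the kinetic energy at speed v is ½(1+k)Mv² = (5/6)Mv².
Energy conservation from release (height h) to the top (height 2r): Mgh = Mg(2r) + (5/6)M·gr.
Thus h_min = 2r + (1+k)r/2 = r(2 + 1.667/2) = 0.897 × 2.833 ≈ 2.54 m.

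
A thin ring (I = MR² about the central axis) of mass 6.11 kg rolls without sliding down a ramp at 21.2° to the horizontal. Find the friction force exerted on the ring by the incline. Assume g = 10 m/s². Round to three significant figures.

With I = MR², the ratio k = I/(MR²) is 1.
Along the incline Mg sinθ − f = Ma, and torque about the center fR = Iα = kMR²(a/R) gives f = kMa.
Combining, a = g sinθ/(1+k) and f = kMa = kMg sinθ/(1+k).
f = 1 × 6.11 × 10 × sin21.2° / 2 ≈ 11.0 N.

f ≈ 11.0 N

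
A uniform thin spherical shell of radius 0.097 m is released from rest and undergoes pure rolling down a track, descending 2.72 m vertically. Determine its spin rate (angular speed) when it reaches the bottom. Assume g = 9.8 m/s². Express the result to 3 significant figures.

The moment of inertia is (2/3)MR², giving k ≡ I/(MR²) = 2/3.
Since it rolls without slipping, ω = v/R and KE = ½Mv² + ½Iω² = ½(1+k)Mv² = (5/6)Mv².
Energy conservation Mgh = ½(1+k)Mv² gives v = √(2gh/(1+k)) = √(2 × 9.8 × 2.72 / 1.667) = 5.656 m/s.
Then ω = v/R = 5.656 / 0.097 ≈ 58.3 rad/s.

ω ≈ 58.3 rad/s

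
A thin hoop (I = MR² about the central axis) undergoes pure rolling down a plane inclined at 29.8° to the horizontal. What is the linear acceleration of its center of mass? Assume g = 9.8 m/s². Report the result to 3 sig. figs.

a ≈ 2.44 m/s²

With I = MR², the ratio k = I/(MR²) is 1.
Translational: Mg sinθ − f = Ma. Rotational about the CM: fR = Iα = kMRa, so f = kMa.
Eliminating f: Mg sinθ = (1+k)Ma, so a = g sinθ/(1+k) = 9.8 × sin29.8° / 2 ≈ 2.44 m/s².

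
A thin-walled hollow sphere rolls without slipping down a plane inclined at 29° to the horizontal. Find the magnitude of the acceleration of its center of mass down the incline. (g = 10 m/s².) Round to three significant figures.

a ≈ 2.91 m/s²

For this body I = (2/3)MR², i.e. k = I/(MR²) = 2/3.
Along the incline Mg sinθ − f = Ma, and torque about the center fR = Iα = kMR²(a/R) gives f = kMa.
Eliminating f: Mg sinθ = (1+k)Ma, so a = g sinθ/(1+k) = 10 × sin29° / 1.667 ≈ 2.91 m/s².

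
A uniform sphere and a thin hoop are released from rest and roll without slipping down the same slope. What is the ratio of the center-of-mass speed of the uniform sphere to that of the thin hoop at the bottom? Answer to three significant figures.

v_ratio ≈ 1.20

Each satisfies Mgh = ½(1+k)Mv² with k = I/(MR²), so v ∝ 1/√(1+k).
For the uniform sphere k = 0.4; for the thin hoop k = 1.
v₁/v₂ = √((1+k₂)/(1+k₁)) = √(2/1.4) ≈ 1.20.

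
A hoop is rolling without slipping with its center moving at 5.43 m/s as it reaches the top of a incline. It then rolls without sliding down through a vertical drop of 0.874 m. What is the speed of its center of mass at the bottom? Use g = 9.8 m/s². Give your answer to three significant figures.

Here I = MR², so the shape factor k = I/(MR²) = 1.
Rolling without slipping gives ω = v/R, so the total kinetic energy is ½Mv² + ½Iω² = ½(1+k)Mv² = Mv².
Conserving energy between top and bottom: Mv² = Mv₀² + Mgh, hence v² = v₀² + 2gh/(1+k).
v = √(5.43² + 2×9.8×0.874/2) = √38.05 ≈ 6.17 m/s.

v ≈ 6.17 m/s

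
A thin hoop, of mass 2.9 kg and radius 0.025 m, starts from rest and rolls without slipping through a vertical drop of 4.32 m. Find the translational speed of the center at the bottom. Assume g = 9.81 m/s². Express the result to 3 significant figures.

v ≈ 6.51 m/s

With I = MR², the ratio k = I/(MR²) is 1.
Since it rolls without slipping, ω = v/R and KE = ½Mv² + ½Iω² = ½(1+k)Mv² = Mv².
Energy conservation: Mgh = Mv², so v = √(2gh/(1+k)) = √(2 × 9.81 × 4.32 / 2) ≈ 6.51 m/s.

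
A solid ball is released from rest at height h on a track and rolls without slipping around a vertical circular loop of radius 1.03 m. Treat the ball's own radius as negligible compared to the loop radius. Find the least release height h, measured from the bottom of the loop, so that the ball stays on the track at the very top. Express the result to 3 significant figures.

h_min ≈ 2.78 m

For this body I = (2/5)MR², i.e. k = I/(MR²) = 0.4.
At the top of the loop, the minimum-contact condition is Mg = Mv_top²/r, so v_top² = gr.
With ω = v/R, the kinetic energy at speed v is ½(1+k)Mv² = (7/10)Mv².
Energy conservation from release (height h) to the top (height 2r): Mgh = Mg(2r) + (7/10)M·gr.
Thus h_min = 2r + (1+k)r/2 = r(2 + 1.4/2) = 1.03 × 2.7 ≈ 2.78 m.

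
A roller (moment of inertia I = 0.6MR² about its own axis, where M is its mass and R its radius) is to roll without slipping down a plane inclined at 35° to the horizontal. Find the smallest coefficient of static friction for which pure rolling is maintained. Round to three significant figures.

With I = 0.6MR², the ratio k = I/(MR²) is 0.6.
Newton's second law down the slope: Mg sinθ − f = Ma. The torque equation fR = Iα (with α = a/R) gives f = kMa.
These give a = g sinθ/(1+k) and the required friction f = kMg sinθ/(1+k).
With N = Mg cosθ, the no-slip condition f ≤ μN gives μ_min = f/N = k tanθ/(1+k).
μ_min = 0.6 × tan35° / 1.6 ≈ 0.263.

μ_min ≈ 0.263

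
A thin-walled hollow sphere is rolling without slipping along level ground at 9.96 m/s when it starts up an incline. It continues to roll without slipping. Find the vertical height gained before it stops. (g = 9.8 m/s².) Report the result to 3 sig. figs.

h ≈ 8.44 m

Here I = (2/3)MR², so the shape factor k = I/(MR²) = 2/3.
Since it rolls without slipping, ω = v/R and KE = ½Mv² + ½Iω² = ½(1+k)Mv² = (5/6)Mv².
At the top the kinetic energy is zero, so (5/6)Mv₀² = Mgh.
Thus h = (1+k)v₀²/(2g) = 1.667 × 9.96² / (2 × 9.8) ≈ 8.44 m.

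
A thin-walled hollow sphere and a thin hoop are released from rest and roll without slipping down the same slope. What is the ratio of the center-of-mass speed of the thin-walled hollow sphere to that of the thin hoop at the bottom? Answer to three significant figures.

Each satisfies Mgh = ½(1+k)Mv² with k = I/(MR²), so v ∝ 1/√(1+k).
For the thin-walled hollow sphere k = 2/3; for the thin hoop k = 1.
v₁/v₂ = √((1+k₂)/(1+k₁)) = √(2/1.667) ≈ 1.10.

v_ratio ≈ 1.10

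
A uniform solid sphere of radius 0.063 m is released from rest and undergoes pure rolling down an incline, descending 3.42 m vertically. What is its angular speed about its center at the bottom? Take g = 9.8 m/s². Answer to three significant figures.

ω ≈ 110 rad/s

The moment of inertia is (2/5)MR², giving k ≡ I/(MR²) = 0.4.
Pure rolling means v = ωR; then KE = ½Mv² + ½I(v/R)² = ½(1+k)Mv² = (7/10)Mv².
Energy conservation Mgh = ½(1+k)Mv² gives v = √(2gh/(1+k)) = √(2 × 9.8 × 3.42 / 1.4) = 6.92 m/s.
The angular speed follows from ω = v/R = 6.92/0.063 ≈ 110 rad/s.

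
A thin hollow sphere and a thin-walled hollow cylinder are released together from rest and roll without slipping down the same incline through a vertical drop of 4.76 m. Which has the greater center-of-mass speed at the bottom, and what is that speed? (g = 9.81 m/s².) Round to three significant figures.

the thin hollow sphere, at v ≈ 7.49 m/s

For rolling without slipping, Mgh = ½(1+k)Mv² where k = I/(MR²), so v = √(2gh/(1+k)).
Thin hollow sphere: k = 2/3, giving v = √(2×9.81×4.76/1.667) = 7.486 m/s.
Thin-walled hollow cylinder: k = 1, giving v = √(2×9.81×4.76/2) = 6.833 m/s.
The smaller k wins: the thin hollow sphere, at ≈ 7.49 m/s.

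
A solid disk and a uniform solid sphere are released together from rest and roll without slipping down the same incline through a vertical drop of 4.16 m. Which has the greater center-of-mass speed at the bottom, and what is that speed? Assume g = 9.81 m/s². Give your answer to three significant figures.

For rolling without slipping, Mgh = ½(1+k)Mv² where k = I/(MR²), so v = √(2gh/(1+k)).
Solid disk: k = 0.5, giving v = √(2×9.81×4.16/1.5) = 7.377 m/s.
Uniform solid sphere: k = 0.4, giving v = √(2×9.81×4.16/1.4) = 7.635 m/s.
The smaller k wins: the uniform solid sphere, at ≈ 7.64 m/s.

the uniform solid sphere, at v ≈ 7.64 m/s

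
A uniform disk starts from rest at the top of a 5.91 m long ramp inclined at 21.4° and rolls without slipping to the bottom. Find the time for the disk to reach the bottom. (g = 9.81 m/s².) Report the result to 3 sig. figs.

t ≈ 2.23 s

For this body I = (1/2)MR², i.e. k = I/(MR²) = 0.5.
Along the incline Mg sinθ − f = Ma, and torque about the center fR = Iα = kMR²(a/R) gives f = kMa.
Hence a = g sinθ/(1+k) = 9.81×sin21.4°/1.5 = 2.386 m/s².
With constant a from rest, t = √(2L/a) = √(2·5.91/2.386) ≈ 2.23 s.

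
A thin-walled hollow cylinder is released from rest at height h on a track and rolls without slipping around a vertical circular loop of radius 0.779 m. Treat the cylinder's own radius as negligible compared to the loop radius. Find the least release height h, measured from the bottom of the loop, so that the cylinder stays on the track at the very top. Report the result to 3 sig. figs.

h_min ≈ 2.34 m

For this body I = MR², i.e. k = I/(MR²) = 1.
At the top, contact is just lost when gravity alone supplies the centripetal force: Mg = Mv_top²/r, i.e. v_top² = gr.
With ω = v/R, the kinetic energy at speed v is ½(1+k)Mv² = Mv².
Energy conservation from release (height h) to the top (height 2r): Mgh = Mg(2r) + M·gr.
Thus h_min = 2r + (1+k)r/2 = r(2 + 2/2) = 0.779 × 3 ≈ 2.34 m.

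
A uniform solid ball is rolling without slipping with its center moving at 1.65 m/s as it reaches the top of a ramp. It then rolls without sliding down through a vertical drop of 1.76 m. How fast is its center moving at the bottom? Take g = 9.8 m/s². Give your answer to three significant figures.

v ≈ 5.23 m/s

With I = (2/5)MR², the ratio k = I/(MR²) is 0.4.
Since it rolls without slipping, ω = v/R and KE = ½Mv² + ½Iω² = ½(1+k)Mv² = (7/10)Mv².
Conserving energy between top and bottom: (7/10)Mv² = (7/10)Mv₀² + Mgh, hence v² = v₀² + 2gh/(1+k).
v = √(1.65² + 2×9.8×1.76/1.4) = √27.36 ≈ 5.23 m/s.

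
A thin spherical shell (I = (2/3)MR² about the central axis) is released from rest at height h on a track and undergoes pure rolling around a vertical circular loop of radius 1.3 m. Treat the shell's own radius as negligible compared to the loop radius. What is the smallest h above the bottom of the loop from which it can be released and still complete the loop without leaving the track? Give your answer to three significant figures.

The moment of inertia is (2/3)MR², giving k ≡ I/(MR²) = 2/3.
At the top of the loop, the minimum-contact condition is Mg = Mv_top²/r, so v_top² = gr.
With ω = v/R, the kinetic energy at speed v is ½(1+k)Mv² = (5/6)Mv².
Energy conservation from release (height h) to the top (height 2r): Mgh = Mg(2r) + (5/6)M·gr.
Thus h_min = 2r + (1+k)r/2 = r(2 + 1.667/2) = 1.3 × 2.833 ≈ 3.68 m.

h_min ≈ 3.68 m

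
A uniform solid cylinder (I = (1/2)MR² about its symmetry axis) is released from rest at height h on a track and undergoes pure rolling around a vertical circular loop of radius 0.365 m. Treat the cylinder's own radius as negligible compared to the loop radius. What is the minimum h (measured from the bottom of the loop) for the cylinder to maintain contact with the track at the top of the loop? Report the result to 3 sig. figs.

h_min ≈ 1.00 m

For this body I = (1/2)MR², i.e. k = I/(MR²) = 0.5.
At the top of the loop, the minimum-contact condition is Mg = Mv_top²/r, so v_top² = gr.
With ω = v/R, the kinetic energy at speed v is ½(1+k)Mv² = (3/4)Mv².
Energy conservation from release (height h) to the top (height 2r): Mgh = Mg(2r) + (3/4)M·gr.
Thus h_min = 2r + (1+k)r/2 = r(2 + 1.5/2) = 0.365 × 2.75 ≈ 1.00 m.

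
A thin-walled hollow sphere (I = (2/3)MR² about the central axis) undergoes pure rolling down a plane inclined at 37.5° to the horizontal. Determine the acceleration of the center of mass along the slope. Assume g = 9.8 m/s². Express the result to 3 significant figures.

a ≈ 3.58 m/s²

With I = (2/3)MR², the ratio k = I/(MR²) is 2/3.
Translational: Mg sinθ − f = Ma. Rotational about the CM: fR = Iα = kMRa, so f = kMa.
Eliminating f: Mg sinθ = (1+k)Ma, so a = g sinθ/(1+k) = 9.8 × sin37.5° / 1.667 ≈ 3.58 m/s².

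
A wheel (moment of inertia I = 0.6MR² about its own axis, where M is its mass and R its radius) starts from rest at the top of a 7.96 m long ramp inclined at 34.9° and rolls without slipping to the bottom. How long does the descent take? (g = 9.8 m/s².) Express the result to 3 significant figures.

t ≈ 2.13 s

The moment of inertia is 0.6MR², giving k ≡ I/(MR²) = 0.6.
Along the incline Mg sinθ − f = Ma, and torque about the center fR = Iα = kMR²(a/R) gives f = kMa.
Hence a = g sinθ/(1+k) = 9.8×sin34.9°/1.6 = 3.504 m/s².
Starting from rest, L = ½at², so t = √(2L/a) = √(2×7.96/3.504) ≈ 2.13 s.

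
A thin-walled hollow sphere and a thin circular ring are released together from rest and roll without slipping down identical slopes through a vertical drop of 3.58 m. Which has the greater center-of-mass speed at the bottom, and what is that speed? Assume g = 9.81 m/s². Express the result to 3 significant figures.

the thin-walled hollow sphere, at v ≈ 6.49 m/s

For rolling without slipping, Mgh = ½(1+k)Mv² where k = I/(MR²), so v = √(2gh/(1+k)).
Thin-walled hollow sphere: k = 2/3, giving v = √(2×9.81×3.58/1.667) = 6.492 m/s.
Thin circular ring: k = 1, giving v = √(2×9.81×3.58/2) = 5.926 m/s.
The smaller k wins: the thin-walled hollow sphere, at ≈ 6.49 m/s.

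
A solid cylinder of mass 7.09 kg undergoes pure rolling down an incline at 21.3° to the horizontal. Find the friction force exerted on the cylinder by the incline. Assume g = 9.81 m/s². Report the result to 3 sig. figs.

Here I = (1/2)MR², so the shape factor k = I/(MR²) = 0.5.
Translational: Mg sinθ − f = Ma. Rotational about the CM: fR = Iα = kMRa, so f = kMa.
Combining, a = g sinθ/(1+k) and f = kMa = kMg sinθ/(1+k).
f = 0.5 × 7.09 × 9.81 × sin21.3° / 1.5 ≈ 8.42 N.

f ≈ 8.42 N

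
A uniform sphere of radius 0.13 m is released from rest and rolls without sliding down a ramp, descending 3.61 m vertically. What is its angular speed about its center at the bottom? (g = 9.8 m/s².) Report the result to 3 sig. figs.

The moment of inertia is (2/5)MR², giving k ≡ I/(MR²) = 0.4.
Rolling without slipping gives ω = v/R, so the total kinetic energy is ½Mv² + ½Iω² = ½(1+k)Mv² = (7/10)Mv².
Energy conservation Mgh = ½(1+k)Mv² gives v = √(2gh/(1+k)) = √(2 × 9.8 × 3.61 / 1.4) = 7.109 m/s.
Then ω = v/R = 7.109 / 0.13 ≈ 54.7 rad/s.

ω ≈ 54.7 rad/s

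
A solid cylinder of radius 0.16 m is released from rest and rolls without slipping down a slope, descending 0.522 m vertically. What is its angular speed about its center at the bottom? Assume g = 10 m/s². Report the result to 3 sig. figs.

ω ≈ 16.5 rad/s

The moment of inertia is (1/2)MR², giving k ≡ I/(MR²) = 0.5.
Since it rolls without slipping, ω = v/R and KE = ½Mv² + ½Iω² = ½(1+k)Mv² = (3/4)Mv².
Energy conservation Mgh = ½(1+k)Mv² gives v = √(2gh/(1+k)) = √(2 × 10 × 0.522 / 1.5) = 2.638 m/s.
Then ω = v/R = 2.638 / 0.16 ≈ 16.5 rad/s.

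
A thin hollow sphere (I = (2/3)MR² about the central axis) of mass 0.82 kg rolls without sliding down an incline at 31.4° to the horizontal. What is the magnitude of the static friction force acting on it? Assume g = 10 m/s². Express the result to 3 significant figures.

f ≈ 1.71 N

Here I = (2/3)MR², so the shape factor k = I/(MR²) = 2/3.
Translational: Mg sinθ − f = Ma. Rotational about the CM: fR = Iα = kMRa, so f = kMa.
Combining, a = g sinθ/(1+k) and f = kMa = kMg sinθ/(1+k).
f = (2/3) × 0.82 × 10 × sin31.4° / 1.667 ≈ 1.71 N.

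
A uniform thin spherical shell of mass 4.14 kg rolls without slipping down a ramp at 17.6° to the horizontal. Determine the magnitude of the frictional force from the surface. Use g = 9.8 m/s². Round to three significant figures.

For this body I = (2/3)MR², i.e. k = I/(MR²) = 2/3.
Newton's second law down the slope: Mg sinθ − f = Ma. The torque equation fR = Iα (with α = a/R) gives f = kMa.
Combining, a = g sinθ/(1+k) and f = kMa = kMg sinθ/(1+k).
f = (2/3) × 4.14 × 9.8 × sin17.6° / 1.667 ≈ 4.91 N.

f ≈ 4.91 N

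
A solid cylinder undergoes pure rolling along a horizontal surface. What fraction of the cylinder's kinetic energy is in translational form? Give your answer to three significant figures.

fraction ≈ 0.667

The moment of inertia is (1/2)MR², giving k ≡ I/(MR²) = 0.5.
With ω = v/R, KE_trans = ½Mv² and KE_rot = ½Iω² = ½kMv², so KE_total = ½(1+k)Mv².
The translational fraction is therefore 1/(1+k) = 1/1.5 ≈ 0.667.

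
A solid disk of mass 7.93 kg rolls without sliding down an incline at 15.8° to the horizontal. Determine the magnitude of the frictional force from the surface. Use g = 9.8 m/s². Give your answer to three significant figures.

For this body I = (1/2)MR², i.e. k = I/(MR²) = 0.5.
Translational: Mg sinθ − f = Ma. Rotational about the CM: fR = Iα = kMRa, so f = kMa.
Combining, a = g sinθ/(1+k) and f = kMa = kMg sinθ/(1+k).
f = 0.5 × 7.93 × 9.8 × sin15.8° / 1.5 ≈ 7.05 N.

f ≈ 7.05 N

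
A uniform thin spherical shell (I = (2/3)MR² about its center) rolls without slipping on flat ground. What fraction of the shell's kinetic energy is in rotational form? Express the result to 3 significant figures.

fraction ≈ 0.400

The moment of inertia is (2/3)MR², giving k ≡ I/(MR²) = 2/3.
With ω = v/R, KE_trans = ½Mv² and KE_rot = ½Iω² = ½kMv², so KE_total = ½(1+k)Mv².
The rotational fraction is therefore k/(1+k) = (2/3)/1.667 ≈ 0.400.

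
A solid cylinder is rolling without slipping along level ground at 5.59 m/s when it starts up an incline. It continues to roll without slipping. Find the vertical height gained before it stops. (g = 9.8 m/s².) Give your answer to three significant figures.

With I = (1/2)MR², the ratio k = I/(MR²) is 0.5.
Since it rolls without slipping, ω = v/R and KE = ½Mv² + ½Iω² = ½(1+k)Mv² = (3/4)Mv².
At the top the kinetic energy is zero, so (3/4)Mv₀² = Mgh.
Thus h = (1+k)v₀²/(2g) = 1.5 × 5.59² / (2 × 9.8) ≈ 2.39 m.

h ≈ 2.39 m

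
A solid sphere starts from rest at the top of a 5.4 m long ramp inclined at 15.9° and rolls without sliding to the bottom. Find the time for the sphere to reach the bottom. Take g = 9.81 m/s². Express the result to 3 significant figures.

Here I = (2/5)MR², so the shape factor k = I/(MR²) = 0.4.
Along the incline Mg sinθ − f = Ma, and torque about the center fR = Iα = kMR²(a/R) gives f = kMa.
Hence a = g sinθ/(1+k) = 9.81×sin15.9°/1.4 = 1.92 m/s².
Starting from rest, L = ½at², so t = √(2L/a) = √(2×5.4/1.92) ≈ 2.37 s.

t ≈ 2.37 s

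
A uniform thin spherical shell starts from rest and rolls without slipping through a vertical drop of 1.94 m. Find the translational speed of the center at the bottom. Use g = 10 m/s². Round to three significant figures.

Here I = (2/3)MR², so the shape factor k = I/(MR²) = 2/3.
Rolling without slipping gives ω = v/R, so the total kinetic energy is ½Mv² + ½Iω² = ½(1+k)Mv² = (5/6)Mv².
Energy conservation: Mgh = (5/6)Mv², so v = √(2gh/(1+k)) = √(2 × 10 × 1.94 / 1.667) ≈ 4.82 m/s.

v ≈ 4.82 m/s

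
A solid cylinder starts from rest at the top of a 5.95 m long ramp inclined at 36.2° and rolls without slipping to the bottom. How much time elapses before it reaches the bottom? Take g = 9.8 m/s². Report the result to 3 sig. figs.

With I = (1/2)MR², the ratio k = I/(MR²) is 0.5.
Translational: Mg sinθ − f = Ma. Rotational about the CM: fR = Iα = kMRa, so f = kMa.
Hence a = g sinθ/(1+k) = 9.8×sin36.2°/1.5 = 3.859 m/s².
Starting from rest, L = ½at², so t = √(2L/a) = √(2×5.95/3.859) ≈ 1.76 s.

t ≈ 1.76 s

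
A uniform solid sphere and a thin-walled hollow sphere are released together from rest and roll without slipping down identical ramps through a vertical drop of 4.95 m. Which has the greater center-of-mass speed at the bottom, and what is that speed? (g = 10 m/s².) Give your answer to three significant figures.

For rolling without slipping, Mgh = ½(1+k)Mv² where k = I/(MR²), so v = √(2gh/(1+k)).
Uniform solid sphere: k = 0.4, giving v = √(2×10×4.95/1.4) = 8.409 m/s.
Thin-walled hollow sphere: k = 2/3, giving v = √(2×10×4.95/1.667) = 7.707 m/s.
The smaller k wins: the uniform solid sphere, at ≈ 8.41 m/s.

the uniform solid sphere, at v ≈ 8.41 m/s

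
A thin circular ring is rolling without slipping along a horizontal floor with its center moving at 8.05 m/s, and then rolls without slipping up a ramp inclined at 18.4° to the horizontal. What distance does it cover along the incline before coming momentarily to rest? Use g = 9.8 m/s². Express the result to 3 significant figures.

d ≈ 20.9 m

Here I = MR², so the shape factor k = I/(MR²) = 1.
The rolling condition ω = v/R makes the rotational term ½I(v/R)² = ½kMv², so KE_total = ½(1+k)Mv² = Mv².
Setting this equal to Mgh gives the vertical rise h = (1+k)v₀²/(2g) = 2×8.05²/(2×9.8) = 6.613 m.
The distance along the slope is d = h/sinθ = 6.613/sin18.4° ≈ 20.9 m.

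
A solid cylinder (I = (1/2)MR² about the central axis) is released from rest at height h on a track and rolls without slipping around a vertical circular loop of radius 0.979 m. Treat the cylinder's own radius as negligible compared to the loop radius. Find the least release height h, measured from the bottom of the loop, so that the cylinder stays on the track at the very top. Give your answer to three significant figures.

h_min ≈ 2.69 m

Here I = (1/2)MR², so the shape factor k = I/(MR²) = 0.5.
At the top of the loop, the minimum-contact condition is Mg = Mv_top²/r, so v_top² = gr.
With ω = v/R, the kinetic energy at speed v is ½(1+k)Mv² = (3/4)Mv².
Energy conservation from release (height h) to the top (height 2r): Mgh = Mg(2r) + (3/4)M·gr.
Thus h_min = 2r + (1+k)r/2 = r(2 + 1.5/2) = 0.979 × 2.75 ≈ 2.69 m.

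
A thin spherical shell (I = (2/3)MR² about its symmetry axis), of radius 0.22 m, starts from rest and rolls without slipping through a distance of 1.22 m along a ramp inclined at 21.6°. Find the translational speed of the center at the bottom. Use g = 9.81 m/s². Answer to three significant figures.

v ≈ 2.30 m/s

The moment of inertia is (2/3)MR², giving k ≡ I/(MR²) = 2/3.
Pure rolling means v = ωR; then KE = ½Mv² + ½I(v/R)² = ½(1+k)Mv² = (5/6)Mv².
The vertical drop is h = L sinθ = 1.22 × sin21.6° = 0.4491 m.
Setting Mgh = (5/6)Mv² gives v = √(2gh/(1+k)) = √(2·9.81·0.4491/1.667) ≈ 2.30 m/s.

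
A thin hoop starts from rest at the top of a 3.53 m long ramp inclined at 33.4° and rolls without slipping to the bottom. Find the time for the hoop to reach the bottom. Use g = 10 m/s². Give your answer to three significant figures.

t ≈ 1.60 s

The moment of inertia is MR², giving k ≡ I/(MR²) = 1.
Translational: Mg sinθ − f = Ma. Rotational about the CM: fR = Iα = kMRa, so f = kMa.
Hence a = g sinθ/(1+k) = 10×sin33.4°/2 = 2.752 m/s².
Starting from rest, L = ½at², so t = √(2L/a) = √(2×3.53/2.752) ≈ 1.60 s.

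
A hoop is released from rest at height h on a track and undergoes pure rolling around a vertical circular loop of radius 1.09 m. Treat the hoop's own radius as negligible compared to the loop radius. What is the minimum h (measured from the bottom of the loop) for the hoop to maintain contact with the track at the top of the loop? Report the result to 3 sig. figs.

Here I = MR², so the shape factor k = I/(MR²) = 1.
At the top of the loop, the minimum-contact condition is Mg = Mv_top²/r, so v_top² = gr.
With ω = v/R, the kinetic energy at speed v is ½(1+k)Mv² = Mv².
Energy conservation from release (height h) to the top (height 2r): Mgh = Mg(2r) + M·gr.
Thus h_min = 2r + (1+k)r/2 = r(2 + 2/2) = 1.09 × 3 ≈ 3.27 m.

h_min ≈ 3.27 m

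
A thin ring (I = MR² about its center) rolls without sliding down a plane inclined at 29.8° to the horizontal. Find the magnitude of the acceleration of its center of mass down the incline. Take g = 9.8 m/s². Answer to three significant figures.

For this body I = MR², i.e. k = I/(MR²) = 1.
Translational: Mg sinθ − f = Ma. Rotational about the CM: fR = Iα = kMRa, so f = kMa.
Eliminating f: Mg sinθ = (1+k)Ma, so a = g sinθ/(1+k) = 9.8 × sin29.8° / 2 ≈ 2.44 m/s².

a ≈ 2.44 m/s²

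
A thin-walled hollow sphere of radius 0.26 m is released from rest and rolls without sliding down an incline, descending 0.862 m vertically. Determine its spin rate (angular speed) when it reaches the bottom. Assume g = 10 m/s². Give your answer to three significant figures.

ω ≈ 12.4 rad/s

The moment of inertia is (2/3)MR², giving k ≡ I/(MR²) = 2/3.
Rolling without slipping gives ω = v/R, so the total kinetic energy is ½Mv² + ½Iω² = ½(1+k)Mv² = (5/6)Mv².
Energy conservation Mgh = ½(1+k)Mv² gives v = √(2gh/(1+k)) = √(2 × 10 × 0.862 / 1.667) = 3.216 m/s.
The angular speed follows from ω = v/R = 3.216/0.26 ≈ 12.4 rad/s.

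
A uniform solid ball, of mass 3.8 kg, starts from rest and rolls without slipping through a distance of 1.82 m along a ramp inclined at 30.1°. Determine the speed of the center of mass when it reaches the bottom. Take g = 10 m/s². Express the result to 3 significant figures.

v ≈ 3.61 m/s

Here I = (2/5)MR², so the shape factor k = I/(MR²) = 0.4.
Rolling without slipping gives ω = v/R, so the total kinetic energy is ½Mv² + ½Iω² = ½(1+k)Mv² = (7/10)Mv².
The vertical drop is h = L sinθ = 1.82 × sin30.1° = 0.9127 m.
Setting Mgh = (7/10)Mv² gives v = √(2gh/(1+k)) = √(2·10·0.9127/1.4) ≈ 3.61 m/s.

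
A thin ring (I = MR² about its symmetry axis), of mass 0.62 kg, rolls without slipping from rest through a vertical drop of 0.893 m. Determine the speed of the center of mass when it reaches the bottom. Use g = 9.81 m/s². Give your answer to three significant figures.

v ≈ 2.96 m/s

With I = MR², the ratio k = I/(MR²) is 1.
Rolling without slipping gives ω = v/R, so the total kinetic energy is ½Mv² + ½Iω² = ½(1+k)Mv² = Mv².
Energy conservation: Mgh = Mv², so v = √(2gh/(1+k)) = √(2 × 9.81 × 0.893 / 2) ≈ 2.96 m/s.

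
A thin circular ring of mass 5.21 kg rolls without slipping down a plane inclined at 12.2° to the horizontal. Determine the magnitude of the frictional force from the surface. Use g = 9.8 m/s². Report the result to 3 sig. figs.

Here I = MR², so the shape factor k = I/(MR²) = 1.
Newton's second law down the slope: Mg sinθ − f = Ma. The torque equation fR = Iα (with α = a/R) gives f = kMa.
Combining, a = g sinθ/(1+k) and f = kMa = kMg sinθ/(1+k).
f = 1 × 5.21 × 9.8 × sin12.2° / 2 ≈ 5.39 N.

f ≈ 5.39 N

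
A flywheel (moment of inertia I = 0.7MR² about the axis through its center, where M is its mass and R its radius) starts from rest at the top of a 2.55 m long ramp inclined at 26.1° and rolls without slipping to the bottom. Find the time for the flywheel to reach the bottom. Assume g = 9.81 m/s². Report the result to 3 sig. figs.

The moment of inertia is 0.7MR², giving k ≡ I/(MR²) = 0.7.
Newton's second law down the slope: Mg sinθ − f = Ma. The torque equation fR = Iα (with α = a/R) gives f = kMa.
Hence a = g sinθ/(1+k) = 9.81×sin26.1°/1.7 = 2.539 m/s².
With constant a from rest, t = √(2L/a) = √(2·2.55/2.539) ≈ 1.42 s.

t ≈ 1.42 s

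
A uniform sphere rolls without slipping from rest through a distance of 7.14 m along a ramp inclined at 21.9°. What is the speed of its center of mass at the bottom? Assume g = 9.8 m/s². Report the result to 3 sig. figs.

v ≈ 6.11 m/s

Here I = (2/5)MR², so the shape factor k = I/(MR²) = 0.4.
Rolling without slipping gives ω = v/R, so the total kinetic energy is ½Mv² + ½Iω² = ½(1+k)Mv² = (7/10)Mv².
The vertical drop is h = L sinθ = 7.14 × sin21.9° = 2.663 m.
Setting Mgh = (7/10)Mv² gives v = √(2gh/(1+k)) = √(2·9.8·2.663/1.4) ≈ 6.11 m/s.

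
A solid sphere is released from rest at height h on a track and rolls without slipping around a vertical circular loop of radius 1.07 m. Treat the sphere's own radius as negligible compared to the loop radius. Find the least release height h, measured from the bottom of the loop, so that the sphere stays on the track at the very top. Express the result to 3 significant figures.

With I = (2/5)MR², the ratio k = I/(MR²) is 0.4.
At the top of the loop, the minimum-contact condition is Mg = Mv_top²/r, so v_top² = gr.
With ω = v/R, the kinetic energy at speed v is ½(1+k)Mv² = (7/10)Mv².
Energy conservation from release (height h) to the top (height 2r): Mgh = Mg(2r) + (7/10)M·gr.
Thus h_min = 2r + (1+k)r/2 = r(2 + 1.4/2) = 1.07 × 2.7 ≈ 2.89 m.

h_min ≈ 2.89 m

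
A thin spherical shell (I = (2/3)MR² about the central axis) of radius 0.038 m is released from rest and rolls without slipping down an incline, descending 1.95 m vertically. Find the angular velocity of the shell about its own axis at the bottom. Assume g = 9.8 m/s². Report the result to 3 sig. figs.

ω ≈ 126 rad/s

With I = (2/3)MR², the ratio k = I/(MR²) is 2/3.
The rolling condition ω = v/R makes the rotational term ½I(v/R)² = ½kMv², so KE_total = ½(1+k)Mv² = (5/6)Mv².
Energy conservation Mgh = ½(1+k)Mv² gives v = √(2gh/(1+k)) = √(2 × 9.8 × 1.95 / 1.667) = 4.789 m/s.
Then ω = v/R = 4.789 / 0.038 ≈ 126 rad/s.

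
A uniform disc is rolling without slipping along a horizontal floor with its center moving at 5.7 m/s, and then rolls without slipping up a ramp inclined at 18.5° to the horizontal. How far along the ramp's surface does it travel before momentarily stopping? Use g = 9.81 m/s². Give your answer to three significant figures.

With I = (1/2)MR², the ratio k = I/(MR²) is 0.5.
The rolling condition ω = v/R makes the rotational term ½I(v/R)² = ½kMv², so KE_total = ½(1+k)Mv² = (3/4)Mv².
Setting this equal to Mgh gives the vertical rise h = (1+k)v₀²/(2g) = 1.5×5.7²/(2×9.81) = 2.484 m.
Along the incline, d = h/sinθ = 2.484/sin18.5° ≈ 7.83 m.

d ≈ 7.83 m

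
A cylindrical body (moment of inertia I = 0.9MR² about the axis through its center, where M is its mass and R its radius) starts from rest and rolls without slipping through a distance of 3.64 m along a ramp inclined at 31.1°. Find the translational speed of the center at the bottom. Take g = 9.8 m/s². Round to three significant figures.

For this body I = 0.9MR², i.e. k = I/(MR²) = 0.9.
Since it rolls without slipping, ω = v/R and KE = ½Mv² + ½Iω² = ½(1+k)Mv² = (19/20)Mv².
The vertical drop is h = L sinθ = 3.64 × sin31.1° = 1.88 m.
Energy conservation: Mgh = (19/20)Mv², so v = √(2gh/(1+k)) = √(2 × 9.8 × 1.88 / 1.9) ≈ 4.40 m/s.

v ≈ 4.40 m/s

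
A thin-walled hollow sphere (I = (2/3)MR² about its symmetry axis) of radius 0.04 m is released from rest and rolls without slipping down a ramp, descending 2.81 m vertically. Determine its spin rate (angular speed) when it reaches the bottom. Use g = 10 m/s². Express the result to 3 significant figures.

ω ≈ 145 rad/s

With I = (2/3)MR², the ratio k = I/(MR²) is 2/3.
Rolling without slipping gives ω = v/R, so the total kinetic energy is ½Mv² + ½Iω² = ½(1+k)Mv² = (5/6)Mv².
Energy conservation Mgh = ½(1+k)Mv² gives v = √(2gh/(1+k)) = √(2 × 10 × 2.81 / 1.667) = 5.807 m/s.
Then ω = v/R = 5.807 / 0.04 ≈ 145 rad/s.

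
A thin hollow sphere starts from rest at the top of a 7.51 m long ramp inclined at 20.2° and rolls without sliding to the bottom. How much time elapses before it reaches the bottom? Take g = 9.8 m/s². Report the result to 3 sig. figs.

t ≈ 2.72 s

With I = (2/3)MR², the ratio k = I/(MR²) is 2/3.
Translational: Mg sinθ − f = Ma. Rotational about the CM: fR = Iα = kMRa, so f = kMa.
Hence a = g sinθ/(1+k) = 9.8×sin20.2°/1.667 = 2.03 m/s².
Starting from rest, L = ½at², so t = √(2L/a) = √(2×7.51/2.03) ≈ 2.72 s.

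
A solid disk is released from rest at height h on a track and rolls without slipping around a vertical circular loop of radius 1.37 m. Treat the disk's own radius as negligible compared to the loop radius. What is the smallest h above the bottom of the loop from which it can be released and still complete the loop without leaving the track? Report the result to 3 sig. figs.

h_min ≈ 3.77 m

With I = (1/2)MR², the ratio k = I/(MR²) is 0.5.
At the top of the loop, the minimum-contact condition is Mg = Mv_top²/r, so v_top² = gr.
With ω = v/R, the kinetic energy at speed v is ½(1+k)Mv² = (3/4)Mv².
Energy conservation from release (height h) to the top (height 2r): Mgh = Mg(2r) + (3/4)M·gr.
Thus h_min = 2r + (1+k)r/2 = r(2 + 1.5/2) = 1.37 × 2.75 ≈ 3.77 m.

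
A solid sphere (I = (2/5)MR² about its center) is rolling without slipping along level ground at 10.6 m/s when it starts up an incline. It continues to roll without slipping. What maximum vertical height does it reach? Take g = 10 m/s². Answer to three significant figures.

h ≈ 7.87 m

For this body I = (2/5)MR², i.e. k = I/(MR²) = 0.4.
The rolling condition ω = v/R makes the rotational term ½I(v/R)² = ½kMv², so KE_total = ½(1+k)Mv² = (7/10)Mv².
At the top the kinetic energy is zero, so (7/10)Mv₀² = Mgh.
Thus h = (1+k)v₀²/(2g) = 1.4 × 10.6² / (2 × 10) ≈ 7.87 m.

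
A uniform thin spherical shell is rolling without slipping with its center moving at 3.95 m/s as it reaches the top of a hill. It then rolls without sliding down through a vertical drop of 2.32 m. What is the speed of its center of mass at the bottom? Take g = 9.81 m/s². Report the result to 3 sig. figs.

The moment of inertia is (2/3)MR², giving k ≡ I/(MR²) = 2/3.
Pure rolling means v = ωR; then KE = ½Mv² + ½I(v/R)² = ½(1+k)Mv² = (5/6)Mv².
Energy conservation: (5/6)Mv₀² + Mgh = (5/6)Mv², so v² = v₀² + 2gh/(1+k).
v = √(3.95² + 2×9.81×2.32/1.667) = √42.91 ≈ 6.55 m/s.

v ≈ 6.55 m/s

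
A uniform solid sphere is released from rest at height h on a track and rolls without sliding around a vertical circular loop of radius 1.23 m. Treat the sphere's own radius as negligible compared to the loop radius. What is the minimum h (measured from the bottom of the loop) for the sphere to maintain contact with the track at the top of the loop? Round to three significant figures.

The moment of inertia is (2/5)MR², giving k ≡ I/(MR²) = 0.4.
At the top of the loop, the minimum-contact condition is Mg = Mv_top²/r, so v_top² = gr.
With ω = v/R, the kinetic energy at speed v is ½(1+k)Mv² = (7/10)Mv².
Energy conservation from release (height h) to the top (height 2r): Mgh = Mg(2r) + (7/10)M·gr.
Thus h_min = 2r + (1+k)r/2 = r(2 + 1.4/2) = 1.23 × 2.7 ≈ 3.32 m.

h_min ≈ 3.32 m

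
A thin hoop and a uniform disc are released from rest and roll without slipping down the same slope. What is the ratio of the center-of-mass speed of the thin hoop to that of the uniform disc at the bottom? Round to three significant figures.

v_ratio ≈ 0.866

Each satisfies Mgh = ½(1+k)Mv² with k = I/(MR²), so v ∝ 1/√(1+k).
For the thin hoop k = 1; for the uniform disc k = 0.5.
v₁/v₂ = √((1+k₂)/(1+k₁)) = √(1.5/2) ≈ 0.866.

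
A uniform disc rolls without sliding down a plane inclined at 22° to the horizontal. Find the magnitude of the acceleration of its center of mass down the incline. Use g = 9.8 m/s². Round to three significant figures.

a ≈ 2.45 m/s²

With I = (1/2)MR², the ratio k = I/(MR²) is 0.5.
Translational: Mg sinθ − f = Ma. Rotational about the CM: fR = Iα = kMRa, so f = kMa.
Eliminating f: Mg sinθ = (1+k)Ma, so a = g sinθ/(1+k) = 9.8 × sin22° / 1.5 ≈ 2.45 m/s².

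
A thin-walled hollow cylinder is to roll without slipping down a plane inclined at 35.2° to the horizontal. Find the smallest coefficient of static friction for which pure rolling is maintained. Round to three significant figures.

Here I = MR², so the shape factor k = I/(MR²) = 1.
Along the incline Mg sinθ − f = Ma, and torque about the center fR = Iα = kMR²(a/R) gives f = kMa.
These give a = g sinθ/(1+k) and the required friction f = kMg sinθ/(1+k).
The normal force is N = Mg cosθ, so μ_min = f/N = k tanθ/(1+k).
μ_min = 1 × tan35.2° / 2 ≈ 0.353.

μ_min ≈ 0.353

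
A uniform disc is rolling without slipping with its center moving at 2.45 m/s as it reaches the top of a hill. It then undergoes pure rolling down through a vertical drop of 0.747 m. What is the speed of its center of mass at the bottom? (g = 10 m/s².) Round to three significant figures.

v ≈ 4.00 m/s

With I = (1/2)MR², the ratio k = I/(MR²) is 0.5.
Pure rolling means v = ωR; then KE = ½Mv² + ½I(v/R)² = ½(1+k)Mv² = (3/4)Mv².
Energy conservation: (3/4)Mv₀² + Mgh = (3/4)Mv², so v² = v₀² + 2gh/(1+k).
v = √(2.45² + 2×10×0.747/1.5) = √15.96 ≈ 4.00 m/s.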